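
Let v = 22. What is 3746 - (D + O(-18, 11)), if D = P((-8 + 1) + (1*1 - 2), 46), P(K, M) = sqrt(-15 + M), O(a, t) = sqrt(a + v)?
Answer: 3744 - sqrt(31) ≈ 3738.4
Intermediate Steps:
O(a, t) = sqrt(22 + a) (O(a, t) = sqrt(a + 22) = sqrt(22 + a))
D = sqrt(31) (D = sqrt(-15 + 46) = sqrt(31) ≈ 5.5678)
3746 - (D + O(-18, 11)) = 3746 - (sqrt(31) + sqrt(22 - 18)) = 3746 - (sqrt(31) + sqrt(4)) = 3746 - (sqrt(31) + 2) = 3746 - (2 + sqrt(31)) = 3746 + (-2 - sqrt(31)) = 3744 - sqrt(31)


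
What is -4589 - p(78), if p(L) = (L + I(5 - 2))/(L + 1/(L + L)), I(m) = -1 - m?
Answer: -55855085/12169 ≈ -4589.9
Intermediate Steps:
p(L) = (-4 + L)/(L + 1/(2*L)) (p(L) = (L + (-1 - (5 - 2)))/(L + 1/(L + L)) = (L + (-1 - 1*3))/(L + 1/(2*L)) = (L + (-1 - 3))/(L + 1/(2*L)) = (L - 4)/(L + 1/(2*L)) = (-4 + L)/(L + 1/(2*L)))
-4589 - p(78) = -4589 - 2*78*(-4 + 78)/(1 + 2*78²) = -4589 - 2*78*74/(1 + 2*6084) = -4589 - 2*78*74/(1 + 12168) = -4589 - 2*78*74/12169 = -4589 - 1*11544/12169 = -4589 - 11544/12169 = -55855085/12169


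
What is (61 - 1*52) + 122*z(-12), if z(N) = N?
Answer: -1455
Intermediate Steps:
(61 - 1*52) + 122*z(-12) = (61 - 1*52) + 122*(-12) = (61 - 52) - 1464 = 9 - 1464 = -1455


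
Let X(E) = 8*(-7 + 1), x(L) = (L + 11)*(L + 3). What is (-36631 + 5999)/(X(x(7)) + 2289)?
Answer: -30632/2241 ≈ -13.669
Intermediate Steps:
x(L) = (3 + L)*(11 + L) (x(L) = (11 + L)*(3 + L) = (3 + L)*(11 + L))
X(E) = -48 (X(E) = 8*(-6) = -48)
(-36631 + 5999)/(X(x(7)) + 2289) = (-36631 + 5999)/(-48 + 2289) = -30632/2241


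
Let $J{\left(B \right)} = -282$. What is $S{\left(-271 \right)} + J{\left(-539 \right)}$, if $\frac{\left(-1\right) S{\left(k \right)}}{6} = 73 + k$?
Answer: $906$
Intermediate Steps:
$S{\left(k \right)} = -438 - 6 k$ ($S{\left(k \right)} = - 6 \left(73 + k\right) = -438 - 6 k$)
$S{\left(-271 \right)} + J{\left(-539 \right)} = \left(-438 - -1626\right) - 282 = \left(-438 + 1626\right) - 282 = 1188 - 282 = 906$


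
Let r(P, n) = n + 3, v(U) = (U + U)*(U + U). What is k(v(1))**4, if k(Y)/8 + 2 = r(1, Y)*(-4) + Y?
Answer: 1871773696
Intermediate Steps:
v(U) = 4*U**2 (v(U) = (2*U)*(2*U) = 4*U**2)
r(P, n) = 3 + n
k(Y) = -112 - 24*Y (k(Y) = -16 + 8*((3 + Y)*(-4) + Y) = -16 + 8*((-12 - 4*Y) + Y) = -16 + 8*(-12 - 3*Y) = -16 + (-96 - 24*Y) = -112 - 24*Y)
k(v(1))**4 = (-112 - 96*1**2)**4 = (-112 - 96)**4 = (-208)**4 = 1871773696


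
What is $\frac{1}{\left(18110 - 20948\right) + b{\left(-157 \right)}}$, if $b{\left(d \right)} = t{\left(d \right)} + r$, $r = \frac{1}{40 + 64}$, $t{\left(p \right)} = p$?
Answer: $- \frac{104}{311479} \approx -0.00033389$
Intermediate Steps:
$r = \frac{1}{104} \approx 0.0096154$
$b{\left(d \right)} = \frac{1}{104} + d$ ($b{\left(d \right)} = d + \frac{1}{104} = \frac{1}{104} + d$)
$\frac{1}{\left(18110 - 20948\right) + b{\left(-157 \right)}} = \frac{1}{\left(18110 - 20948\right) + \left(\frac{1}{104} - 157\right)} = \frac{1}{-2838 - \frac{16327}{104}} = \frac{1}{- \frac{311479}{104}} = - \frac{104}{311479}$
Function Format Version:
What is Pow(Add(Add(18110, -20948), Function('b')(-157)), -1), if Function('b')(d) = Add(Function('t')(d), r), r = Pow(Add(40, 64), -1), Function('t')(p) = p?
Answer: Rational(-104, 311479) ≈ -0.00033389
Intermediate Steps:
r = Rational(1, 104) (r = Pow(104, -1) = Rational(1, 104) ≈ 0.0096154)
Function('b')(d) = Add(Rational(1, 104), d) (Function('b')(d) = Add(d, Rational(1, 104)) = Add(Rational(1, 104), d))
Pow(Add(Add(18110, -20948), Function('b')(-157)), -1) = Pow(Add(Add(18110, -20948), Add(Rational(1, 104), -157)), -1) = Pow(Add(-2838, Rational(-16327, 104)), -1) = Pow(Rational(-311479, 104), -1) = Rational(-104, 311479)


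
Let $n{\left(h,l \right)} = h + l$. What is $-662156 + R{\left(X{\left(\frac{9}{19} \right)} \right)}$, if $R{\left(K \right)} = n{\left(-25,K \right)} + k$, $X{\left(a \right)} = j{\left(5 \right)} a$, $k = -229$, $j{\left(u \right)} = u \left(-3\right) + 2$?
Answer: $- \frac{12585907}{19} \approx -6.6242 \cdot 10^{5}$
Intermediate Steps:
$j{\left(u \right)} = 2 - 3 u$ ($j{\left(u \right)} = - 3 u + 2 = 2 - 3 u$)
$X{\left(a \right)} = - 13 a$ ($X{\left(a \right)} = \left(2 - 15\right) a = - 13 a$)
$R{\left(K \right)} = -254 + K$ ($R{\left(K \right)} = \left(-25 + K\right) - 229 = -254 + K$)
$-662156 + R{\left(X{\left(\frac{9}{19} \right)} \right)} = -662156 - \left(254 + 13 \cdot \frac{9}{19}\right) = -662156 - \left(254 + 13 \cdot 9 \cdot \frac{1}{19}\right) = -662156 - \frac{4943}{19} = - \frac{12585907}{19}$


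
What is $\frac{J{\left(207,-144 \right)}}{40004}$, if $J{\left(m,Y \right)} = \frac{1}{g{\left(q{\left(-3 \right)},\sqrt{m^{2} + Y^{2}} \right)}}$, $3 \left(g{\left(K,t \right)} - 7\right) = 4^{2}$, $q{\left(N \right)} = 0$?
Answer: $\frac{3}{1480148} \approx 2.0268 \cdot 10^{-6}$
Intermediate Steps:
$g{\left(K,t \right)} = \frac{37}{3}$ ($g{\left(K,t \right)} = 7 + \frac{4^{2}}{3} = 7 + \frac{1}{3} \cdot 16 = 7 + \frac{16}{3} = \frac{37}{3}$)
$J{\left(m,Y \right)} = \frac{3}{37}$ ($J{\left(m,Y \right)} = \frac{1}{\frac{37}{3}} = \frac{3}{37}$)
$\frac{J{\left(207,-144 \right)}}{40004} = \frac{3}{37 \cdot 40004} = \frac{3}{37} \cdot \frac{1}{40004} = \frac{3}{1480148}$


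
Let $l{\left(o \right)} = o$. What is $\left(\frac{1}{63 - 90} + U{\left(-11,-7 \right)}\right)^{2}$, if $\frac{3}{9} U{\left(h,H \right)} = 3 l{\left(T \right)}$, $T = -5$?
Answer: $\frac{1478656}{729} \approx 2028.3$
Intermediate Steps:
$U{\left(h,H \right)} = -45$ ($U{\left(h,H \right)} = 3 \cdot 3 \left(-5\right) = 3 \left(-15\right) = -45$)
$\left(\frac{1}{63 - 90} + U{\left(-11,-7 \right)}\right)^{2} = \left(\frac{1}{63 - 90} - 45\right)^{2} = \left(\frac{1}{-27} - 45\right)^{2} = \left(- \frac{1}{27} - 45\right)^{2} = \left(- \frac{1216}{27}\right)^{2} = \frac{1478656}{729}$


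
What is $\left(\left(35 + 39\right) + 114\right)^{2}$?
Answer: $35344$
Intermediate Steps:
$\left(\left(35 + 39\right) + 114\right)^{2} = \left(74 + 114\right)^{2} = 188^{2} = 35344$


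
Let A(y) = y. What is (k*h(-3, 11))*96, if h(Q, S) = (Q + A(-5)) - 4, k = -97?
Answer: 111744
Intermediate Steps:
h(Q, S) = -9 + Q (h(Q, S) = (Q - 5) - 4 = (-5 + Q) - 4 = -9 + Q)
(k*h(-3, 11))*96 = -97*(-9 - 3)*96 = -97*(-12)*96 = 1164*96 = 111744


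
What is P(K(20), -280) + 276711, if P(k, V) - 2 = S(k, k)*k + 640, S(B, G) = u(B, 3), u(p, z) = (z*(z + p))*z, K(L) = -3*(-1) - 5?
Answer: 277335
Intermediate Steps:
K(L) = -2 (K(L) = 3 - 5 = -2)
u(p, z) = z**2*(p + z) (u(p, z) = (z*(p + z))*z = z**2*(p + z))
S(B, G) = 27 + 9*B (S(B, G) = 3**2*(B + 3) = 9*(3 + B) = 27 + 9*B)
P(k, V) = 642 + k*(27 + 9*k) (P(k, V) = 2 + ((27 + 9*k)*k + 640) = 2 + (k*(27 + 9*k) + 640) = 2 + (640 + k*(27 + 9*k)) = 642 + k*(27 + 9*k))
P(K(20), -280) + 276711 = (642 + 9*(-2)*(3 - 2)) + 276711 = (642 + 9*(-2)*1) + 276711 = (642 - 18) + 276711 = 624 + 276711 = 277335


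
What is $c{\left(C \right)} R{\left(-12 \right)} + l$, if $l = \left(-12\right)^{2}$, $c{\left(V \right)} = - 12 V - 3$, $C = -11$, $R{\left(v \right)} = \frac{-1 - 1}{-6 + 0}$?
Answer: $187$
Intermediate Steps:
$R{\left(v \right)} = \frac{1}{3}$ ($R{\left(v \right)} = - \frac{2}{-6} = \left(-2\right) \left(- \frac{1}{6}\right) = \frac{1}{3}$)
$c{\left(V \right)} = -3 - 12 V$
$l = 144$
$c{\left(C \right)} R{\left(-12 \right)} + l = \left(-3 - -132\right) \frac{1}{3} + 144 = \left(-3 + 132\right) \frac{1}{3} + 144 = 129 \cdot \frac{1}{3} + 144 = 43 + 144 = 187$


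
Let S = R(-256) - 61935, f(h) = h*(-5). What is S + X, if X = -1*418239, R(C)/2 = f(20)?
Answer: -480374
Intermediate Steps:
f(h) = -5*h
R(C) = -200 (R(C) = 2*(-5*20) = 2*(-100) = -200)
X = -418239
S = -62135 (S = -200 - 61935 = -62135)
S + X = -62135 - 418239 = -480374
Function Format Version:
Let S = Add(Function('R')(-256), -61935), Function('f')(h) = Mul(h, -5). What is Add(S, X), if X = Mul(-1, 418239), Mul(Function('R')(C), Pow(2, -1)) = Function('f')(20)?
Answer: -480374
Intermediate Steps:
Function('f')(h) = Mul(-5, h)
Function('R')(C) = -200 (Function('R')(C) = Mul(2, Mul(-5, 20)) = Mul(2, -100) = -200)
X = -418239
S = -62135 (S = Add(-200, -61935) = -62135)
Add(S, X) = Add(-62135, -418239) = -480374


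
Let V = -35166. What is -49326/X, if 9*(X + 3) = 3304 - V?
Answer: -443934/38443 ≈ -11.548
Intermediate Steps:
X = 38443/9 (X = -3 + (3304 - 1*(-35166))/9 = -3 + (3304 + 35166)/9 = -3 + (⅑)*38470 = -3 + 38470/9 = 38443/9 ≈ 4271.4)
-49326/X = -49326/38443/9 = -49326*9/38443 = -443934/38443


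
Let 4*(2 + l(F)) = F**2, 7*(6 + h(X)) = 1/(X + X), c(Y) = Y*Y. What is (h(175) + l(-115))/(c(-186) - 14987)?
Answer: 16161427/96084100 ≈ 0.16820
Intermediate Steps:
c(Y) = Y**2
h(X) = -6 + 1/(14*X) (h(X) = -6 + 1/(7*(X + X)) = -6 + 1/(7*((2*X))) = -6 + (1/(2*X))/7 = -6 + 1/(14*X))
l(F) = -2 + F**2/4
(h(175) + l(-115))/(c(-186) - 14987) = ((-6 + (1/14)/175) + (-2 + (1/4)*(-115)**2))/((-186)**2 - 14987) = ((-6 + (1/14)*(1/175)) + (-2 + (1/4)*13225))/(34596 - 14987) = ((-6 + 1/2450) + (-2 + 13225/4))/19609 = (-14699/2450 + 13217/4)*(1/19609) = (16161427/4900)*(1/19609) = 16161427/96084100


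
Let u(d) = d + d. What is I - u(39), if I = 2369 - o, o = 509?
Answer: 1782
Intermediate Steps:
u(d) = 2*d
I = 1860 (I = 2369 - 1*509 = 2369 - 509 = 1860)
I - u(39) = 1860 - 2*39 = 1860 - 1*78 = 1860 - 78 = 1782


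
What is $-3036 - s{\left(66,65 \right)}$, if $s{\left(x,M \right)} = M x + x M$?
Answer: $-11616$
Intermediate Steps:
$s{\left(x,M \right)} = 2 M x$ ($s{\left(x,M \right)} = M x + M x = 2 M x$)
$-3036 - s{\left(66,65 \right)} = -3036 - 2 \cdot 65 \cdot 66 = -3036 - 8580 = -11616$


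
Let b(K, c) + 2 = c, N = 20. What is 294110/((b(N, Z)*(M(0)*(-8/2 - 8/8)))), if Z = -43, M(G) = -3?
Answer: -58822/135 ≈ -435.72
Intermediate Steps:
b(K, c) = -2 + c
294110/((b(N, Z)*(M(0)*(-8/2 - 8/8)))) = 294110/(((-2 - 43)*(-3*(-8/2 - 8/8)))) = 294110/((-(-135)*(-8*1/2 - 8*1/8))) = 294110/((-(-135)*(-4 - 1))) = 294110/((-(-135)*(-5))) = 294110/((-45*15)) = 294110/(-675) = 294110*(-1/675) = -58822/135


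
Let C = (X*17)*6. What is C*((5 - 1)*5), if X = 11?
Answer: 22440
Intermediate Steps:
C = 1122 (C = (11*17)*6 = 187*6 = 1122)
C*((5 - 1)*5) = 1122*((5 - 1)*5) = 1122*(4*5) = 1122*20 = 22440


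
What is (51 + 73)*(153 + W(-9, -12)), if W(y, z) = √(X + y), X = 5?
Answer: 18972 + 248*I ≈ 18972.0 + 248.0*I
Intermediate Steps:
W(y, z) = √(5 + y)
(51 + 73)*(153 + W(-9, -12)) = (51 + 73)*(153 + √(5 - 9)) = 124*(153 + √(-4)) = 124*(153 + 2*I) = 18972 + 248*I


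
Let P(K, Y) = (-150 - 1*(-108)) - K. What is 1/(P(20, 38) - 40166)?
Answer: -1/40228 ≈ -2.4858e-5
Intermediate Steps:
P(K, Y) = -42 - K (P(K, Y) = (-150 + 108) - K = -42 - K)
1/(P(20, 38) - 40166) = 1/((-42 - 1*20) - 40166) = 1/((-42 - 20) - 40166) = 1/(-62 - 40166) = 1/(-40228) = -1/40228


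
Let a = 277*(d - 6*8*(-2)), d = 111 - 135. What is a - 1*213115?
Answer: -193171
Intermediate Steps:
d = -24
a = 19944 (a = 277*(-24 - 6*8*(-2)) = 277*(-24 - 48*(-2)) = 277*(-24 + 96) = 277*72 = 19944)
a - 1*213115 = 19944 - 1*213115 = 19944 - 213115 = -193171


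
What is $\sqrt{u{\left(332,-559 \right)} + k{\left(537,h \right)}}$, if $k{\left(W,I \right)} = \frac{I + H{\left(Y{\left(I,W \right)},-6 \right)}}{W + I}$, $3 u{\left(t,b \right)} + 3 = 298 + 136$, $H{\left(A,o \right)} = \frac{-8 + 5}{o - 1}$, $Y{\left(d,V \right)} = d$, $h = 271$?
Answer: $\frac{\sqrt{2591263878}}{4242} \approx 12.0$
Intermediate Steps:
$H{\left(A,o \right)} = - \frac{3}{-1 + o}$
$u{\left(t,b \right)} = \frac{431}{3}$ ($u{\left(t,b \right)} = -1 + \frac{298 + 136}{3} = -1 + \frac{1}{3} \cdot 434 = -1 + \frac{434}{3} = \frac{431}{3}$)
$k{\left(W,I \right)} = \frac{\frac{3}{7} + I}{I + W}$ ($k{\left(W,I \right)} = \frac{I - \frac{3}{-1 - 6}}{W + I} = \frac{I - \frac{3}{-7}}{I + W} = \frac{I - - \frac{3}{7}}{I + W} = \frac{I + \frac{3}{7}}{I + W} = \frac{\frac{3}{7} + I}{I + W}$)
$\sqrt{u{\left(332,-559 \right)} + k{\left(537,h \right)}} = \sqrt{\frac{431}{3} + \frac{\frac{3}{7} + 271}{271 + 537}} = \sqrt{\frac{431}{3} + \frac{1}{808} \cdot \frac{1900}{7}} = \sqrt{\frac{431}{3} + \frac{475}{1414}} = \sqrt{\frac{610859}{4242}} = \frac{\sqrt{2591263878}}{4242}$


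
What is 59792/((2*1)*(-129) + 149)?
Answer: -59792/109 ≈ -548.55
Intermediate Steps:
59792/((2*1)*(-129) + 149) = 59792/(2*(-129) + 149) = 59792/(-258 + 149) = 59792/(-109) = 59792*(-1/109) = -59792/109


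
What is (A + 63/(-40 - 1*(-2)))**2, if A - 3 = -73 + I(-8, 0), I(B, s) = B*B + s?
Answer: 84681/1444 ≈ 58.643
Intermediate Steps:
I(B, s) = s + B**2 (I(B, s) = B**2 + s = s + B**2)
A = -6 (A = 3 + (-73 + (0 + (-8)**2)) = 3 + (-73 + (0 + 64)) = 3 + (-73 + 64) = 3 - 9 = -6)
(A + 63/(-40 - 1*(-2)))**2 = (-6 + 63/(-40 - 1*(-2)))**2 = (-6 + 63/(-40 + 2))**2 = (-6 + 63/(-38))**2 = (-6 + 63*(-1/38))**2 = (-6 - 63/38)**2 = (-291/38)**2 = 84681/1444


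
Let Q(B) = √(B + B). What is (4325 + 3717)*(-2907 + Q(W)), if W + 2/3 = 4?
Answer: -23378094 + 16084*√15/3 ≈ -2.3357e+7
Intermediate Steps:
W = 10/3 (W = -⅔ + 4 = 10/3 ≈ 3.3333)
Q(B) = √2*√B (Q(B) = √(2*B) = √2*√B)
(4325 + 3717)*(-2907 + Q(W)) = (4325 + 3717)*(-2907 + √2*√(10/3)) = 8042*(-2907 + √2*(√30/3)) = 8042*(-2907 + 2*√15/3) = -23378094 + 16084*√15/3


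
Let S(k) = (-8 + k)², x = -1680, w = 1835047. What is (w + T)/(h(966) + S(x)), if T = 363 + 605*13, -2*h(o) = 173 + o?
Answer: 1228850/1899183 ≈ 0.64704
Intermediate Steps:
h(o) = -173/2 - o/2 (h(o) = -(173 + o)/2 = -173/2 - o/2)
T = 8228 (T = 363 + 7865 = 8228)
(w + T)/(h(966) + S(x)) = (1835047 + 8228)/((-173/2 - ½*966) + (-8 - 1680)²) = 1843275/((-173/2 - 483) + (-1688)²) = 1843275/(-1139/2 + 2849344) = 1843275/(5697549/2) = 1843275*(2/5697549) = 1228850/1899183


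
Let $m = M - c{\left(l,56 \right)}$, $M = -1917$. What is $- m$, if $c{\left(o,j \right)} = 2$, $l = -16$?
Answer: $1919$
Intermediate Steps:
$m = -1919$ ($m = -1917 - 2 = -1919$)
$- m = \left(-1\right) \left(-1919\right) = 1919$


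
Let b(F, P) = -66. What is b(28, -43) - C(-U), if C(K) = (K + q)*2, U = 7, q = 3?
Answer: -58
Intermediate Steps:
C(K) = 6 + 2*K (C(K) = (K + 3)*2 = (3 + K)*2 = 6 + 2*K)
b(28, -43) - C(-U) = -66 - (6 + 2*(-1*7)) = -66 - (6 + 2*(-7)) = -66 - (6 - 14) = -66 - 1*(-8) = -66 + 8 = -58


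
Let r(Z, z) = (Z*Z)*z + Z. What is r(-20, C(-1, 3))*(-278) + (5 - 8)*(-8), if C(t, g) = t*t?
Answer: -105616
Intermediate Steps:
C(t, g) = t**2
r(Z, z) = Z + z*Z**2 (r(Z, z) = Z**2*z + Z = z*Z**2 + Z = Z + z*Z**2)
r(-20, C(-1, 3))*(-278) + (5 - 8)*(-8) = -20*(1 - 20*(-1)**2)*(-278) + (5 - 8)*(-8) = -20*(1 - 20*1)*(-278) - 3*(-8) = -20*(1 - 20)*(-278) + 24 = -20*(-19)*(-278) + 24 = 380*(-278) + 24 = -105640 + 24 = -105616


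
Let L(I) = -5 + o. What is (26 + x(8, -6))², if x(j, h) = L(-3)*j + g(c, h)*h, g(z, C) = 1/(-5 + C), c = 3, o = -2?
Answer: 104976/121 ≈ 867.57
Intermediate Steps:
L(I) = -7 (L(I) = -5 - 2 = -7)
x(j, h) = -7*j + h/(-5 + h)
(26 + x(8, -6))² = (26 + (-6 - 7*8*(-5 - 6))/(-5 - 6))² = (26 + (-6 - 7*8*(-11))/(-11))² = (26 - (-6 + 616)/11)² = (26 - 1/11*610)² = (26 - 610/11)² = (-324/11)² = 104976/121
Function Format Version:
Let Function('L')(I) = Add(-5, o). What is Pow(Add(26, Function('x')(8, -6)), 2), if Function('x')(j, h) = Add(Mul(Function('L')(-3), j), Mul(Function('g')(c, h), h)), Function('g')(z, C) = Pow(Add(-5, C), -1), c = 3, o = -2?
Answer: Rational(104976, 121) ≈ 867.57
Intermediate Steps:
Function('L')(I) = -7 (Function('L')(I) = Add(-5, -2) = -7)
Function('x')(j, h) = Add(Mul(-7, j), Mul(h, Pow(Add(-5, h), -1))) (Function('x')(j, h) = Add(Mul(-7, j), Mul(Pow(Add(-5, h), -1), h)) = Add(Mul(-7, j), Mul(h, Pow(Add(-5, h), -1))))
Pow(Add(26, Function('x')(8, -6)), 2) = Pow(Add(26, Mul(Pow(Add(-5, -6), -1), Add(-6, Mul(-7, 8, Add(-5, -6))))), 2) = Pow(Add(26, Mul(Pow(-11, -1), Add(-6, Mul(-7, 8, -11)))), 2) = Pow(Add(26, Mul(Rational(-1, 11), Add(-6, 616))), 2) = Pow(Add(26, Mul(Rational(-1, 11), 610)), 2) = Pow(Add(26, Rational(-610, 11)), 2) = Pow(Rational(-324, 11), 2) = Rational(104976, 121)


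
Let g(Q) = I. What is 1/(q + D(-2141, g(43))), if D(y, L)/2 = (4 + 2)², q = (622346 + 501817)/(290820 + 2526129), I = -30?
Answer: 938983/67981497 ≈ 0.013812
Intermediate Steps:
q = 374721/938983 (q = 1124163/2816949 = 1124163*(1/2816949) = 374721/938983 ≈ 0.39907)
g(Q) = -30
D(y, L) = 72 (D(y, L) = 2*(4 + 2)² = 2*6² = 2*36 = 72)
1/(q + D(-2141, g(43))) = 1/(374721/938983 + 72) = 1/(67981497/938983) = 938983/67981497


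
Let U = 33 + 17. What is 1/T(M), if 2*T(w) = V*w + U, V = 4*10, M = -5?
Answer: -1/75 ≈ -0.013333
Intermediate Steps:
V = 40
U = 50
T(w) = 25 + 20*w (T(w) = (40*w + 50)/2 = (50 + 40*w)/2 = 25 + 20*w)
1/T(M) = 1/(25 + 20*(-5)) = 1/(25 - 100) = 1/(-75) = -1/75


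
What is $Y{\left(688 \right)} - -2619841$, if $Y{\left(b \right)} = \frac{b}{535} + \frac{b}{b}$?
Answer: $\frac{1401616158}{535} \approx 2.6198 \cdot 10^{6}$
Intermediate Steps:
$Y{\left(b \right)} = 1 + \frac{b}{535}$ ($Y{\left(b \right)} = b \frac{1}{535} + 1 = \frac{b}{535} + 1 = 1 + \frac{b}{535}$)
$Y{\left(688 \right)} - -2619841 = \left(1 + \frac{1}{535} \cdot 688\right) - -2619841 = \left(1 + \frac{688}{535}\right) + 2619841 = \frac{1223}{535} + 2619841 = \frac{1401616158}{535}$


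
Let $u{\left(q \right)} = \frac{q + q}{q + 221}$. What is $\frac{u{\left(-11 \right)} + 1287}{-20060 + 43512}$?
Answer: $\frac{3071}{55965} \approx 0.054874$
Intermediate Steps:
$u{\left(q \right)} = \frac{2 q}{221 + q}$
$\frac{u{\left(-11 \right)} + 1287}{-20060 + 43512} = \frac{2 \left(-11\right) \frac{1}{221 - 11} + 1287}{-20060 + 43512} = \frac{2 \left(-11\right) \frac{1}{210} + 1287}{23452} = \left(2 \left(-11\right) \frac{1}{210} + 1287\right) \frac{1}{23452} = \left(- \frac{11}{105} + 1287\right) \frac{1}{23452} = \frac{135124}{105} \cdot \frac{1}{23452} = \frac{3071}{55965}$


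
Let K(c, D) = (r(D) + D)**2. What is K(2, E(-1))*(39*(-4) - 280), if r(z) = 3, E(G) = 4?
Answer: -21364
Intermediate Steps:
K(c, D) = (3 + D)**2
K(2, E(-1))*(39*(-4) - 280) = (3 + 4)**2*(39*(-4) - 280) = 7**2*(-156 - 280) = 49*(-436) = -21364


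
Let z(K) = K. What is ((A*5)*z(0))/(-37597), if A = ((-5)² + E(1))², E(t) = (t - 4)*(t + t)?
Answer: 0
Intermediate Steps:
E(t) = 2*t*(-4 + t) (E(t) = (-4 + t)*(2*t) = 2*t*(-4 + t))
A = 361 (A = ((-5)² + 2*1*(-4 + 1))² = (25 + 2*1*(-3))² = (25 - 6)² = 19² = 361)
((A*5)*z(0))/(-37597) = ((361*5)*0)/(-37597) = (1805*0)*(-1/37597) = 0*(-1/37597) = 0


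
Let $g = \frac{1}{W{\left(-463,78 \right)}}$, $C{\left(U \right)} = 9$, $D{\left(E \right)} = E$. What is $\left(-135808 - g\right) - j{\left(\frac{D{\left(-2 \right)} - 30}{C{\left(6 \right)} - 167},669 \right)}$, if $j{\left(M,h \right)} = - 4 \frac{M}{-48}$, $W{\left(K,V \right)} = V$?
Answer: $- \frac{278949693}{2054} \approx -1.3581 \cdot 10^{5}$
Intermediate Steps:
$g = \frac{1}{78} \approx 0.012821$
$j{\left(M,h \right)} = \frac{M}{12}$ ($j{\left(M,h \right)} = - 4 M \left(- \frac{1}{48}\right) = - 4 \left(- \frac{M}{48}\right) = \frac{M}{12}$)
$\left(-135808 - g\right) - j{\left(\frac{D{\left(-2 \right)} - 30}{C{\left(6 \right)} - 167},669 \right)} = \left(-135808 - \frac{1}{78}\right) - \frac{\left(-2 - 30\right) \frac{1}{9 - 167}}{12} = \left(-135808 - \frac{1}{78}\right) - \frac{\left(-32\right) \frac{1}{-158}}{12} = - \frac{10593025}{78} - \frac{\left(-32\right) \left(- \frac{1}{158}\right)}{12} = - \frac{10593025}{78} - \frac{1}{12} \cdot \frac{16}{79} = - \frac{10593025}{78} - \frac{4}{237} = - \frac{278949693}{2054}$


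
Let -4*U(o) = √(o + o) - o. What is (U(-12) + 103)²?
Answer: (200 - I*√6)²/4 ≈ 9998.5 - 244.95*I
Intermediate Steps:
U(o) = o/4 - √2*√o/4 (U(o) = -(√(o + o) - o)/4 = -(√(2*o) - o)/4 = -(√2*√o - o)/4 = -(-o + √2*√o)/4 = o/4 - √2*√o/4)
(U(-12) + 103)² = (((¼)*(-12) - √2*√(-12)/4) + 103)² = ((-3 - √2*2*I*√3/4) + 103)² = ((-3 - I*√6/2) + 103)² = (100 - I*√6/2)²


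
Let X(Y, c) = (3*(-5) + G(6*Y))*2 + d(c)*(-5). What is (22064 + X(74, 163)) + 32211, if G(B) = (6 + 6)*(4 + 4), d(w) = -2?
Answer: 54447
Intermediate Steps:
G(B) = 96 (G(B) = 12*8 = 96)
X(Y, c) = 172 (X(Y, c) = (3*(-5) + 96)*2 - 2*(-5) = (-15 + 96)*2 + 10 = 81*2 + 10 = 162 + 10 = 172)
(22064 + X(74, 163)) + 32211 = (22064 + 172) + 32211 = 22236 + 32211 = 54447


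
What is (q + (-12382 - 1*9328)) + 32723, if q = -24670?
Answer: -13657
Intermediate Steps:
(q + (-12382 - 1*9328)) + 32723 = (-24670 + (-12382 - 1*9328)) + 32723 = (-24670 + (-12382 - 9328)) + 32723 = (-24670 - 21710) + 32723 = -46380 + 32723 = -13657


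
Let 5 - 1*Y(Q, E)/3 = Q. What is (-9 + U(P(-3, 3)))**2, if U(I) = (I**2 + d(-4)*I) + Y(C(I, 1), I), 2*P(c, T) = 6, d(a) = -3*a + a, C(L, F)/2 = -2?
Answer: 2601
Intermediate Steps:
C(L, F) = -4 (C(L, F) = 2*(-2) = -4)
Y(Q, E) = 15 - 3*Q
d(a) = -2*a
P(c, T) = 3 (P(c, T) = (1/2)*6 = 3)
U(I) = 27 + I**2 + 8*I (U(I) = (I**2 + (-2*(-4))*I) + (15 - 3*(-4)) = (I**2 + 8*I) + (15 + 12) = (I**2 + 8*I) + 27 = 27 + I**2 + 8*I)
(-9 + U(P(-3, 3)))**2 = (-9 + (27 + 3**2 + 8*3))**2 = (-9 + (27 + 9 + 24))**2 = (-9 + 60)**2 = 51**2 = 2601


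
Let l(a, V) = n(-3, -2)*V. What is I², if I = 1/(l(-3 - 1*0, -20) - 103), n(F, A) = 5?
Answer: 1/41209 ≈ 2.4267e-5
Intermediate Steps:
l(a, V) = 5*V
I = -1/203 (I = 1/(5*(-20) - 103) = 1/(-100 - 103) = 1/(-203) = -1/203 ≈ -0.0049261)
I² = (-1/203)² = 1/41209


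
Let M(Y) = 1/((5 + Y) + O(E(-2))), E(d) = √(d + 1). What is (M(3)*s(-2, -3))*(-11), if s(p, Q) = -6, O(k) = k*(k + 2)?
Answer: 462/53 - 132*I/53 ≈ 8.717 - 2.4906*I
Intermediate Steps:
E(d) = √(1 + d)
O(k) = k*(2 + k)
M(Y) = 1/(5 + Y + I*(2 + I)) (M(Y) = 1/((5 + Y) + √(1 - 2)*(2 + √(1 - 2))) = 1/((5 + Y) + √(-1)*(2 + √(-1))) = 1/((5 + Y) + I*(2 + I)) = 1/(5 + Y + I*(2 + I)))
(M(3)*s(-2, -3))*(-11) = (-6/(4 + 3 + 2*I))*(-11) = (-6/(7 + 2*I))*(-11) = (((7 - 2*I)/53)*(-6))*(-11) = -6*(7 - 2*I)/53*(-11) = 66*(7 - 2*I)/53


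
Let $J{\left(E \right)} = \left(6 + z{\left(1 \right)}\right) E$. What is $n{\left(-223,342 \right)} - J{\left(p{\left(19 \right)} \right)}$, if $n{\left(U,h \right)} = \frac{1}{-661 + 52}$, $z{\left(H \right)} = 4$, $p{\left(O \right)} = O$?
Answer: $- \frac{115711}{609} \approx -190.0$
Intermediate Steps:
$n{\left(U,h \right)} = - \frac{1}{609}$ ($n{\left(U,h \right)} = \frac{1}{-609} = - \frac{1}{609}$)
$J{\left(E \right)} = 10 E$ ($J{\left(E \right)} = \left(6 + 4\right) E = 10 E$)
$n{\left(-223,342 \right)} - J{\left(p{\left(19 \right)} \right)} = - \frac{1}{609} - 10 \cdot 19 = - \frac{1}{609} - 190 = - \frac{115711}{609}$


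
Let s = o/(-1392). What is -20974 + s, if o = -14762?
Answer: -14590523/696 ≈ -20963.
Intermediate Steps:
s = 7381/696 (s = -14762/(-1392) = -14762*(-1/1392) = 7381/696 ≈ 10.605)
-20974 + s = -20974 + 7381/696 = -14590523/696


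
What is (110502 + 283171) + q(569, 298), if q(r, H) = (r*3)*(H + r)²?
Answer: 1283526796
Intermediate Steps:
q(r, H) = 3*r*(H + r)² (q(r, H) = (3*r)*(H + r)² = 3*r*(H + r)²)
(110502 + 283171) + q(569, 298) = (110502 + 283171) + 3*569*(298 + 569)² = 393673 + 3*569*867² = 393673 + 3*569*751689 = 393673 + 1283133123 = 1283526796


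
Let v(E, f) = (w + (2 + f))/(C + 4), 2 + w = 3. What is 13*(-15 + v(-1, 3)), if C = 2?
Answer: -182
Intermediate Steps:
w = 1 (w = -2 + 3 = 1)
v(E, f) = 1/2 + f/6 (v(E, f) = (1 + (2 + f))/(2 + 4) = (3 + f)/6 = (3 + f)*(1/6) = 1/2 + f/6)
13*(-15 + v(-1, 3)) = 13*(-15 + (1/2 + (1/6)*3)) = 13*(-15 + (1/2 + 1/2)) = 13*(-15 + 1) = 13*(-14) = -182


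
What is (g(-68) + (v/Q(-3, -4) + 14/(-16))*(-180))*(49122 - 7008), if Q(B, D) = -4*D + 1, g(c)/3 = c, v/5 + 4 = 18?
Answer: -563927517/17 ≈ -3.3172e+7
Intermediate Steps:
v = 70 (v = -20 + 5*18 = -20 + 90 = 70)
g(c) = 3*c
Q(B, D) = 1 - 4*D
(g(-68) + (v/Q(-3, -4) + 14/(-16))*(-180))*(49122 - 7008) = (3*(-68) + (70/(1 - 4*(-4)) + 14/(-16))*(-180))*(49122 - 7008) = (-204 + (70/(1 + 16) + 14*(-1/16))*(-180))*42114 = (-204 + (70/17 - 7/8)*(-180))*42114 = (-204 + (441/136)*(-180))*42114 = (-204 - 19845/34)*42114 = -26781/34*42114 = -563927517/17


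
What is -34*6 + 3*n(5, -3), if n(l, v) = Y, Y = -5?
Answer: -219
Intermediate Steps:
n(l, v) = -5
-34*6 + 3*n(5, -3) = -34*6 + 3*(-5) = -204 - 15 = -219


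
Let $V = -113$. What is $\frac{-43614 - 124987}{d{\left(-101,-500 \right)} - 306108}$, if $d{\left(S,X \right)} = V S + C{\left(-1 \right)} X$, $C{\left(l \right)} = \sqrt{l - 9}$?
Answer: $\frac{9937174339}{17369528605} - \frac{3372020 i \sqrt{10}}{3473905721} \approx 0.5721 - 0.0030695 i$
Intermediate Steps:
$C{\left(l \right)} = \sqrt{-9 + l}$
$d{\left(S,X \right)} = - 113 S + i X \sqrt{10}$ ($d{\left(S,X \right)} = - 113 S + \sqrt{-9 - 1} X = - 113 S + \sqrt{-10} X = - 113 S + i \sqrt{10} X = - 113 S + i X \sqrt{10}$)
$\frac{-43614 - 124987}{d{\left(-101,-500 \right)} - 306108} = \frac{-43614 - 124987}{\left(\left(-113\right) \left(-101\right) + i \left(-500\right) \sqrt{10}\right) - 306108} = - \frac{168601}{\left(11413 - 500 i \sqrt{10}\right) - 306108} = - \frac{168601}{-294695 - 500 i \sqrt{10}}$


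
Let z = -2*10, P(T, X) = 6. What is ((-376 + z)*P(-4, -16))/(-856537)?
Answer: 216/77867 ≈ 0.0027740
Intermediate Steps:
z = -20
((-376 + z)*P(-4, -16))/(-856537) = ((-376 - 20)*6)/(-856537) = -396*6*(-1/856537) = -2376*(-1/856537) = 216/77867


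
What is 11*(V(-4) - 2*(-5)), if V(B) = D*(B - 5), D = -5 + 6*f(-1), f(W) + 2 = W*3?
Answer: 3575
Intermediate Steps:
f(W) = -2 + 3*W (f(W) = -2 + W*3 = -2 + 3*W)
D = -35 (D = -5 + 6*(-2 + 3*(-1)) = -5 + 6*(-2 - 3) = -5 + 6*(-5) = -5 - 30 = -35)
V(B) = 175 - 35*B (V(B) = -35*(B - 5) = -35*(-5 + B) = 175 - 35*B)
11*(V(-4) - 2*(-5)) = 11*((175 - 35*(-4)) - 2*(-5)) = 11*((175 + 140) + 10) = 11*(315 + 10) = 11*325 = 3575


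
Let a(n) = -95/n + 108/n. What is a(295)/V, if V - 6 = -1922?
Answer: -13/565220 ≈ -2.3000e-5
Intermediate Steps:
V = -1916 (V = 6 - 1922 = -1916)
a(n) = 13/n
a(295)/V = (13/295)/(-1916) = (13*(1/295))*(-1/1916) = (13/295)*(-1/1916) = -13/565220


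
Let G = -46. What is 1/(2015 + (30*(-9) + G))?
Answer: 1/1699 ≈ 0.00058858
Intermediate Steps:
1/(2015 + (30*(-9) + G)) = 1/(2015 + (30*(-9) - 46)) = 1/(2015 + (-270 - 46)) = 1/(2015 - 316) = 1/1699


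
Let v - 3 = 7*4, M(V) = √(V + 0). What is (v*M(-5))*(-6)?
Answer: -186*I*√5 ≈ -415.91*I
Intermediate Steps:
M(V) = √V
v = 31 (v = 3 + 7*4 = 3 + 28 = 31)
(v*M(-5))*(-6) = (31*√(-5))*(-6) = (31*(I*√5))*(-6) = (31*I*√5)*(-6) = -186*I*√5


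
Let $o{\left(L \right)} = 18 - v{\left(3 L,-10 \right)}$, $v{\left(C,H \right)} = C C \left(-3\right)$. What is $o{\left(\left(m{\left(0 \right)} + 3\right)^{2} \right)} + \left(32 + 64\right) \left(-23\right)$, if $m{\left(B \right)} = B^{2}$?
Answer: $-3$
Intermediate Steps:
$v{\left(C,H \right)} = - 3 C^{2}$ ($v{\left(C,H \right)} = C^{2} \left(-3\right) = - 3 C^{2}$)
$o{\left(L \right)} = 18 + 27 L^{2}$ ($o{\left(L \right)} = 18 - - 3 \left(3 L\right)^{2} = 18 - - 3 \cdot 9 L^{2} = 18 - - 27 L^{2} = 18 + 27 L^{2}$)
$o{\left(\left(m{\left(0 \right)} + 3\right)^{2} \right)} + \left(32 + 64\right) \left(-23\right) = \left(18 + 27 \left(\left(0^{2} + 3\right)^{2}\right)^{2}\right) + \left(32 + 64\right) \left(-23\right) = \left(18 + 27 \left(\left(0 + 3\right)^{2}\right)^{2}\right) + 96 \left(-23\right) = \left(18 + 27 \left(3^{2}\right)^{2}\right) - 2208 = \left(18 + 27 \cdot 9^{2}\right) - 2208 = \left(18 + 27 \cdot 81\right) - 2208 = \left(18 + 2187\right) - 2208 = 2205 - 2208 = -3$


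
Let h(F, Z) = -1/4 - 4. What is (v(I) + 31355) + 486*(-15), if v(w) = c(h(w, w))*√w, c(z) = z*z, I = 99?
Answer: 24065 + 867*√11/16 ≈ 24245.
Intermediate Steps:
h(F, Z) = -17/4 (h(F, Z) = -1*¼ - 4 = -¼ - 4 = -17/4)
c(z) = z²
v(w) = 289*√w/16 (v(w) = (-17/4)²*√w = 289*√w/16)
(v(I) + 31355) + 486*(-15) = (289*√99/16 + 31355) + 486*(-15) = (289*(3*√11)/16 + 31355) - 7290 = (867*√11/16 + 31355) - 7290 = (31355 + 867*√11/16) - 7290 = 24065 + 867*√11/16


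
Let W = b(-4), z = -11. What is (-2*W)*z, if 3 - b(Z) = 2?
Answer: 22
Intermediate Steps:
b(Z) = 1 (b(Z) = 3 - 1*2 = 3 - 2 = 1)
W = 1
(-2*W)*z = -2*1*(-11) = -2*(-11) = 22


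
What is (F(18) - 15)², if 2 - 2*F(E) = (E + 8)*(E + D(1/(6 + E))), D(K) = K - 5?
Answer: 19404025/576 ≈ 33688.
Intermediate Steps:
D(K) = -5 + K
F(E) = 1 - (8 + E)*(-5 + E + 1/(6 + E))/2 (F(E) = 1 - (E + 8)*(E + (-5 + 1/(6 + E)))/2 = 1 - (8 + E)*(-5 + E + 1/(6 + E))/2)
(F(18) - 15)² = ((244 - 1*18³ - 9*18² + 23*18)/(2*(6 + 18)) - 15)² = ((½)*(244 - 1*5832 - 9*324 + 414)/24 - 15)² = ((½)*(1/24)*(244 - 5832 - 2916 + 414) - 15)² = ((½)*(1/24)*(-8090) - 15)² = (-4045/24 - 15)² = (-4405/24)² = 19404025/576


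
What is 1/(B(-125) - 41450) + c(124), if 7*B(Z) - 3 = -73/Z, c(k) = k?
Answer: 642466939/5181186 ≈ 124.00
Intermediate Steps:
B(Z) = 3/7 - 73/(7*Z) (B(Z) = 3/7 + (-73/Z)/7 = 3/7 - 73/(7*Z))
1/(B(-125) - 41450) + c(124) = 1/((⅐)*(-73 + 3*(-125))/(-125) - 41450) + 124 = 1/((⅐)*(-1/125)*(-73 - 375) - 41450) + 124 = 1/((⅐)*(-1/125)*(-448) - 41450) + 124 = 1/(64/125 - 41450) + 124 = 1/(-5181186/125) + 124 = -125/5181186 + 124 = 642466939/5181186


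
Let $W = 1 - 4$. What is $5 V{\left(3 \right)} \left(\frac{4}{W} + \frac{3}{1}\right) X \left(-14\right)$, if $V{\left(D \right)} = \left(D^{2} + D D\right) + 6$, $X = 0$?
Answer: $0$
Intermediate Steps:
$W = -3$
$V{\left(D \right)} = 6 + 2 D^{2}$ ($V{\left(D \right)} = \left(D^{2} + D^{2}\right) + 6 = 2 D^{2} + 6 = 6 + 2 D^{2}$)
$5 V{\left(3 \right)} \left(\frac{4}{W} + \frac{3}{1}\right) X \left(-14\right) = 5 \left(6 + 2 \cdot 3^{2}\right) \left(\frac{4}{-3} + \frac{3}{1}\right) 0 \left(-14\right) = 5 \left(6 + 2 \cdot 9\right) \left(4 \left(- \frac{1}{3}\right) + 3 \cdot 1\right) 0 \left(-14\right) = 5 \left(6 + 18\right) \left(- \frac{4}{3} + 3\right) 0 \left(-14\right) = 5 \cdot 24 \cdot \frac{5}{3} \cdot 0 \left(-14\right) = 5 \cdot 40 \cdot 0 \left(-14\right) = 5 \cdot 0 \left(-14\right) = 0 \left(-14\right) = 0$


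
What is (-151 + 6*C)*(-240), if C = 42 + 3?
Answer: -28560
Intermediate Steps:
C = 45
(-151 + 6*C)*(-240) = (-151 + 6*45)*(-240) = (-151 + 270)*(-240) = 119*(-240) = -28560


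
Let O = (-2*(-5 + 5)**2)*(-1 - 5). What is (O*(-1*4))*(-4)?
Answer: 0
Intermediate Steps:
O = 0 (O = -2*0**2*(-6) = -2*0*(-6) = 0*(-6) = 0)
(O*(-1*4))*(-4) = (0*(-1*4))*(-4) = (0*(-4))*(-4) = 0*(-4) = 0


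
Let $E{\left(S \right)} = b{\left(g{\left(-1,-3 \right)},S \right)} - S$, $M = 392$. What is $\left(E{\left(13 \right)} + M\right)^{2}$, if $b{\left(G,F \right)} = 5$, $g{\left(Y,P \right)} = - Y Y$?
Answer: $147456$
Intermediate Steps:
$g{\left(Y,P \right)} = - Y^{2}$
$E{\left(S \right)} = 5 - S$
$\left(E{\left(13 \right)} + M\right)^{2} = \left(\left(5 - 13\right) + 392\right)^{2} = \left(-8 + 392\right)^{2} = 384^{2} = 147456$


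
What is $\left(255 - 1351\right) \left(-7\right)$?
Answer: $7672$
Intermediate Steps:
$\left(255 - 1351\right) \left(-7\right) = \left(-1096\right) \left(-7\right) = 7672$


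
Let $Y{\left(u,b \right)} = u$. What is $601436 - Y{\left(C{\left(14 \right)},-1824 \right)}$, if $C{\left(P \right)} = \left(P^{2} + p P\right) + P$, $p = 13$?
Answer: $601044$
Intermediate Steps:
$C{\left(P \right)} = P^{2} + 14 P$ ($C{\left(P \right)} = \left(P^{2} + 13 P\right) + P = P^{2} + 14 P$)
$601436 - Y{\left(C{\left(14 \right)},-1824 \right)} = 601436 - 14 \left(14 + 14\right) = 601436 - 14 \cdot 28 = 601436 - 392 = 601044$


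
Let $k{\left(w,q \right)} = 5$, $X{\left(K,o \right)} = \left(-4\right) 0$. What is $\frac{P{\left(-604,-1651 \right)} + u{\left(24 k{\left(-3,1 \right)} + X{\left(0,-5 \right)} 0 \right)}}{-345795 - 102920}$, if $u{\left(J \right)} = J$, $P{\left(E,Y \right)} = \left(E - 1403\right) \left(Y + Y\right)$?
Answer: $- \frac{6627234}{448715} \approx -14.769$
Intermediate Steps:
$X{\left(K,o \right)} = 0$
$P{\left(E,Y \right)} = 2 Y \left(-1403 + E\right)$ ($P{\left(E,Y \right)} = \left(-1403 + E\right) 2 Y = 2 Y \left(-1403 + E\right)$)
$\frac{P{\left(-604,-1651 \right)} + u{\left(24 k{\left(-3,1 \right)} + X{\left(0,-5 \right)} 0 \right)}}{-345795 - 102920} = \frac{2 \left(-1651\right) \left(-1403 - 604\right) + \left(24 \cdot 5 + 0 \cdot 0\right)}{-345795 - 102920} = \frac{2 \left(-1651\right) \left(-2007\right) + \left(120 + 0\right)}{-448715} = \left(6627114 + 120\right) \left(- \frac{1}{448715}\right) = 6627234 \left(- \frac{1}{448715}\right) = - \frac{6627234}{448715}$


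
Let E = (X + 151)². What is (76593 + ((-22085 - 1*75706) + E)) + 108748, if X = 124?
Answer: 163175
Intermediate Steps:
E = 75625 (E = (124 + 151)² = 275² = 75625)
(76593 + ((-22085 - 1*75706) + E)) + 108748 = (76593 + ((-22085 - 1*75706) + 75625)) + 108748 = (76593 + ((-22085 - 75706) + 75625)) + 108748 = (76593 + (-97791 + 75625)) + 108748 = (76593 - 22166) + 108748 = 54427 + 108748 = 163175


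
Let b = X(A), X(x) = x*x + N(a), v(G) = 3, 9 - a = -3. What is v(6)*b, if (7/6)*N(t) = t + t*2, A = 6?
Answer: 1404/7 ≈ 200.57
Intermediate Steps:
a = 12 (a = 9 - 1*(-3) = 9 + 3 = 12)
N(t) = 18*t/7 (N(t) = 6*(t + t*2)/7 = 6*(t + 2*t)/7 = 6*(3*t)/7 = 18*t/7)
X(x) = 216/7 + x**2 (X(x) = x*x + (18/7)*12 = x**2 + 216/7 = 216/7 + x**2)
b = 468/7 (b = 216/7 + 6**2 = 216/7 + 36 = 468/7 ≈ 66.857)
v(6)*b = 3*(468/7) = 1404/7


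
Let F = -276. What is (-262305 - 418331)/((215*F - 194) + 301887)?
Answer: -680636/242353 ≈ -2.8084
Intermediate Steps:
(-262305 - 418331)/((215*F - 194) + 301887) = (-262305 - 418331)/((215*(-276) - 194) + 301887) = -680636/((-59340 - 194) + 301887) = -680636/(-59534 + 301887) = -680636/242353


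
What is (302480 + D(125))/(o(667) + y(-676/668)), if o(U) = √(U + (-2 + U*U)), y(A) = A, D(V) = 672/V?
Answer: 1067130595856/1553253368125 + 3163505494224*√49506/1553253368125 ≈ 453.85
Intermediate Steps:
o(U) = √(-2 + U + U²) (o(U) = √(U + (-2 + U²)) = √(-2 + U + U²))
(302480 + D(125))/(o(667) + y(-676/668)) = (302480 + 672/125)/(√(-2 + 667 + 667²) - 676/668) = (302480 + 672*(1/125))/(√(-2 + 667 + 444889) - 676*1/668) = (302480 + 672/125)/(√445554 - 169/167) = 37810672/(125*(3*√49506 - 169/167)) = 37810672/(125*(-169/167 + 3*√49506))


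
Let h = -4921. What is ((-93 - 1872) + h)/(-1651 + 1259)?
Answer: 3443/196 ≈ 17.566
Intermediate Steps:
((-93 - 1872) + h)/(-1651 + 1259) = ((-93 - 1872) - 4921)/(-1651 + 1259) = (-1965 - 4921)/(-392) = -6886*(-1/392) = 3443/196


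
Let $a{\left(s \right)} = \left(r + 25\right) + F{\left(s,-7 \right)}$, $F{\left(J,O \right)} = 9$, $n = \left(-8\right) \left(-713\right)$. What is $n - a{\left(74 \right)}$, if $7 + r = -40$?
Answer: $5717$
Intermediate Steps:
$n = 5704$
$r = -47$ ($r = -7 - 40 = -47$)
$a{\left(s \right)} = -13$ ($a{\left(s \right)} = \left(-47 + 25\right) + 9 = -22 + 9 = -13$)
$n - a{\left(74 \right)} = 5704 - -13 = 5704 + 13 = 5717$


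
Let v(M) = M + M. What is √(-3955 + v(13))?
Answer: I*√3929 ≈ 62.682*I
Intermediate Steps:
v(M) = 2*M
√(-3955 + v(13)) = √(-3955 + 2*13) = √(-3955 + 26) = √(-3929) = I*√3929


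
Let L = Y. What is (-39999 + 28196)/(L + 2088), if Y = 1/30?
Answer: -9570/1693 ≈ -5.6527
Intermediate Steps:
Y = 1/30 ≈ 0.033333
L = 1/30 ≈ 0.033333
(-39999 + 28196)/(L + 2088) = (-39999 + 28196)/(1/30 + 2088) = -11803/62641/30 = -11803*30/62641 = -9570/1693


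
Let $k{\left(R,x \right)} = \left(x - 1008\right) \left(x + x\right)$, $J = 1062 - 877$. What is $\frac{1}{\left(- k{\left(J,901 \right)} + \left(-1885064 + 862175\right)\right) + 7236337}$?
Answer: $\frac{1}{6406262} \approx 1.561 \cdot 10^{-7}$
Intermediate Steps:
$J = 185$
$k{\left(R,x \right)} = 2 x \left(-1008 + x\right)$ ($k{\left(R,x \right)} = \left(-1008 + x\right) 2 x = 2 x \left(-1008 + x\right)$)
$\frac{1}{\left(- k{\left(J,901 \right)} + \left(-1885064 + 862175\right)\right) + 7236337} = \frac{1}{\left(- 2 \cdot 901 \left(-1008 + 901\right) + \left(-1885064 + 862175\right)\right) + 7236337} = \frac{1}{\left(- 2 \cdot 901 \left(-107\right) - 1022889\right) + 7236337} = \frac{1}{\left(\left(-1\right) \left(-192814\right) - 1022889\right) + 7236337} = \frac{1}{\left(192814 - 1022889\right) + 7236337} = \frac{1}{-830075 + 7236337} = \frac{1}{6406262}$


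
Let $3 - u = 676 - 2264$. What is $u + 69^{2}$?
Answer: $6352$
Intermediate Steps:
$u = 1591$ ($u = 3 - \left(676 - 2264\right) = 3 - -1588 = 3 + 1588 = 1591$)
$u + 69^{2} = 1591 + 69^{2} = 1591 + 4761 = 6352$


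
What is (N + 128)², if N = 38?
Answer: 27556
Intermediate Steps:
(N + 128)² = (38 + 128)² = 166² = 27556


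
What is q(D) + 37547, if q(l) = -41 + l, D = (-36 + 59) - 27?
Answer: 37502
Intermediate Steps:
D = -4 (D = 23 - 27 = -4)
q(D) + 37547 = (-41 - 4) + 37547 = -45 + 37547 = 37502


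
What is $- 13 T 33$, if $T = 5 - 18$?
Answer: $5577$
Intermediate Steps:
$T = -13$
$- 13 T 33 = \left(-13\right) \left(-13\right) 33 = 169 \cdot 33 = 5577$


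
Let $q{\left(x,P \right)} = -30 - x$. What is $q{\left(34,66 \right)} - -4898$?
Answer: $4834$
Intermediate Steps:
$q{\left(34,66 \right)} - -4898 = \left(-30 - 34\right) - -4898 = \left(-30 - 34\right) + 4898 = -64 + 4898 = 4834$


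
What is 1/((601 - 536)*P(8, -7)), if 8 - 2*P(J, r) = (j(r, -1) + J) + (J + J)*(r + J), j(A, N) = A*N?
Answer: -2/1495 ≈ -0.0013378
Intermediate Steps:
P(J, r) = 4 + r/2 - J/2 - J*(J + r) (P(J, r) = 4 - ((r*(-1) + J) + (J + J)*(r + J))/2 = 4 - ((-r + J) + (2*J)*(J + r))/2 = 4 - ((J - r) + 2*J*(J + r))/2 = 4 - (J - r + 2*J*(J + r))/2 = 4 + (r/2 - J/2 - J*(J + r)) = 4 + r/2 - J/2 - J*(J + r))
1/((601 - 536)*P(8, -7)) = 1/((601 - 536)*(4 + (½)*(-7) - 1*8² - ½*8 - 1*8*(-7))) = 1/(65*(4 - 7/2 - 1*64 - 4 + 56)) = 1/(65*(4 - 7/2 - 64 - 4 + 56)) = 1/(65*(-23/2)) = (1/65)*(-2/23) = -2/1495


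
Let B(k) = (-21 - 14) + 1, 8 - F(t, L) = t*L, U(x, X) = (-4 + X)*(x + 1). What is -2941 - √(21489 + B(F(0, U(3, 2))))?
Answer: -2941 - √21455 ≈ -3087.5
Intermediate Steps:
U(x, X) = (1 + x)*(-4 + X) (U(x, X) = (-4 + X)*(1 + x) = (1 + x)*(-4 + X))
F(t, L) = 8 - L*t (F(t, L) = 8 - t*L = 8 - L*t)
B(k) = -34 (B(k) = -35 + 1 = -34)
-2941 - √(21489 + B(F(0, U(3, 2)))) = -2941 - √(21489 - 34) = -2941 - √21455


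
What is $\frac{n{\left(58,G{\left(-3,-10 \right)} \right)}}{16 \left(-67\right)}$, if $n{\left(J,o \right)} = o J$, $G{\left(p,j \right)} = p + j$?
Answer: $\frac{377}{536} \approx 0.70336$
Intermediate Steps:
$G{\left(p,j \right)} = j + p$
$n{\left(J,o \right)} = J o$
$\frac{n{\left(58,G{\left(-3,-10 \right)} \right)}}{16 \left(-67\right)} = \frac{58 \left(-10 - 3\right)}{16 \left(-67\right)} = \frac{58 \left(-13\right)}{-1072} = \left(-754\right) \left(- \frac{1}{1072}\right) = \frac{377}{536}$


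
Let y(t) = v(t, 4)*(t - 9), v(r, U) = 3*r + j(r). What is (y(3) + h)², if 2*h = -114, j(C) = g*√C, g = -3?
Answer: 13293 - 3996*√3 ≈ 6371.7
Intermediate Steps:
j(C) = -3*√C
h = -57 (h = (½)*(-114) = -57)
v(r, U) = -3*√r + 3*r (v(r, U) = 3*r - 3*√r = -3*√r + 3*r)
y(t) = (-9 + t)*(-3*√t + 3*t) (y(t) = (-3*√t + 3*t)*(t - 9) = (-3*√t + 3*t)*(-9 + t) = (-9 + t)*(-3*√t + 3*t))
(y(3) + h)² = (-3*(-9 + 3)*(√3 - 1*3) - 57)² = (-3*(-6)*(√3 - 3) - 57)² = (-3*(-6)*(-3 + √3) - 57)² = ((-54 + 18*√3) - 57)² = (-111 + 18*√3)²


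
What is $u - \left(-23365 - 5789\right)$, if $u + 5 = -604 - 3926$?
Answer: $24619$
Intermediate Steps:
$u = -4535$ ($u = -5 - 4530 = -4535$)
$u - \left(-23365 - 5789\right) = -4535 - \left(-23365 - 5789\right) = -4535 - -29154 = -4535 + 29154 = 24619$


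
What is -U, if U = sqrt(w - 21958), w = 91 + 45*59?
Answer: -2*I*sqrt(4803) ≈ -138.61*I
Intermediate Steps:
w = 2746 (w = 91 + 2655 = 2746)
U = 2*I*sqrt(4803) (U = sqrt(2746 - 21958) = sqrt(-19212) = 2*I*sqrt(4803) ≈ 138.61*I)
-U = -2*I*sqrt(4803)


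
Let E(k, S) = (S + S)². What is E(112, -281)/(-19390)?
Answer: -157922/9695 ≈ -16.289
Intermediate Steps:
E(k, S) = 4*S² (E(k, S) = (2*S)² = 4*S²)
E(112, -281)/(-19390) = (4*(-281)²)/(-19390) = (4*78961)*(-1/19390) = 315844*(-1/19390) = -157922/9695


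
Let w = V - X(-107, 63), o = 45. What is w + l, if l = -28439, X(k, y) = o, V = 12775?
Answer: -15709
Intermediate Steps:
X(k, y) = 45
w = 12730 (w = 12775 - 1*45 = 12775 - 45 = 12730)
w + l = 12730 - 28439 = -15709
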